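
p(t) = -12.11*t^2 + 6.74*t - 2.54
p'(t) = 6.74 - 24.22*t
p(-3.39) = -164.56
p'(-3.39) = 88.85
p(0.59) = -2.78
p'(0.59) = -7.55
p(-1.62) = -45.24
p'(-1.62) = 45.98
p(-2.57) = -99.85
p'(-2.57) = 68.99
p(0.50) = -2.20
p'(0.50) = -5.37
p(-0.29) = -5.51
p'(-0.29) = 13.76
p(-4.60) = -289.79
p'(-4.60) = 118.15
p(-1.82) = -54.92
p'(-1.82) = 50.82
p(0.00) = -2.54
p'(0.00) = 6.74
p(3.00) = -91.31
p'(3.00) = -65.92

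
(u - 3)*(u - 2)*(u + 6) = u^3 + u^2 - 24*u + 36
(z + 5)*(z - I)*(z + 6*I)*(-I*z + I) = -I*z^4 + 5*z^3 - 4*I*z^3 + 20*z^2 - I*z^2 - 25*z - 24*I*z + 30*I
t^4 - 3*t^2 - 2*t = t*(t - 2)*(t + 1)^2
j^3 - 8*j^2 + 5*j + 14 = (j - 7)*(j - 2)*(j + 1)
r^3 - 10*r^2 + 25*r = r*(r - 5)^2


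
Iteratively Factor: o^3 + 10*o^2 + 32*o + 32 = (o + 4)*(o^2 + 6*o + 8) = (o + 4)^2*(o + 2)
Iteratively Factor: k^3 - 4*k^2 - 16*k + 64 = (k - 4)*(k^2 - 16) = (k - 4)*(k + 4)*(k - 4)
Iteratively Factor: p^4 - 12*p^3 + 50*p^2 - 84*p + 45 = (p - 1)*(p^3 - 11*p^2 + 39*p - 45) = (p - 5)*(p - 1)*(p^2 - 6*p + 9) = (p - 5)*(p - 3)*(p - 1)*(p - 3)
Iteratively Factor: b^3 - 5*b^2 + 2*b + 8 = (b - 4)*(b^2 - b - 2) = (b - 4)*(b - 2)*(b + 1)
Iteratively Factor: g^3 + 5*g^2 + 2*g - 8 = (g - 1)*(g^2 + 6*g + 8) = (g - 1)*(g + 2)*(g + 4)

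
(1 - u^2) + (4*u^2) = 3*u^2 + 1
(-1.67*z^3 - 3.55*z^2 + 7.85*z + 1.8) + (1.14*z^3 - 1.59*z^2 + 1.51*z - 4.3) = -0.53*z^3 - 5.14*z^2 + 9.36*z - 2.5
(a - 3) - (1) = a - 4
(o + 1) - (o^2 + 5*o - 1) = -o^2 - 4*o + 2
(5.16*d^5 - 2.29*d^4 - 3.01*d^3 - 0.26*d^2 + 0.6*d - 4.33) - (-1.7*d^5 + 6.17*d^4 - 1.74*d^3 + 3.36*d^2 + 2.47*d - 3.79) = 6.86*d^5 - 8.46*d^4 - 1.27*d^3 - 3.62*d^2 - 1.87*d - 0.54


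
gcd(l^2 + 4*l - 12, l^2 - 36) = l + 6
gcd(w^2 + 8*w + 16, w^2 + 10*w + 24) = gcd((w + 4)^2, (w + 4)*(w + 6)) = w + 4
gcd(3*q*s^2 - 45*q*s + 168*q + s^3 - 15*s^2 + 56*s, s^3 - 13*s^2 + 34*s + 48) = s - 8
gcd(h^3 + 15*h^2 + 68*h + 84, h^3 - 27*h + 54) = h + 6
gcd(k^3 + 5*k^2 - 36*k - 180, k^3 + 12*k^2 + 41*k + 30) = k^2 + 11*k + 30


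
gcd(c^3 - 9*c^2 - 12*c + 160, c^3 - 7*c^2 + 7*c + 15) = c - 5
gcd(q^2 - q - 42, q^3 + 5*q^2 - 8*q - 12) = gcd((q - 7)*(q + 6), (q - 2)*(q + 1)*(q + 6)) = q + 6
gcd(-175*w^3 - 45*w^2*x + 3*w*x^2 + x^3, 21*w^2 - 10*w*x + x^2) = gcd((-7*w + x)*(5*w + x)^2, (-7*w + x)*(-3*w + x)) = -7*w + x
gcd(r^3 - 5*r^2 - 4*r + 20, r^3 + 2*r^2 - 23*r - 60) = r - 5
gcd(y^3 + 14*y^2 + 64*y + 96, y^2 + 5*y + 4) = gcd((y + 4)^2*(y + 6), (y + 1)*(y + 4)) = y + 4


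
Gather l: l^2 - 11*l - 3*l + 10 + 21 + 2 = l^2 - 14*l + 33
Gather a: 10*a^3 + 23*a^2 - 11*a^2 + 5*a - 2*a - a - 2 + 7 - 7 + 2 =10*a^3 + 12*a^2 + 2*a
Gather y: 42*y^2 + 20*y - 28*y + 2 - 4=42*y^2 - 8*y - 2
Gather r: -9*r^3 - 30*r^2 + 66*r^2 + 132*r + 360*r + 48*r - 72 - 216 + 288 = -9*r^3 + 36*r^2 + 540*r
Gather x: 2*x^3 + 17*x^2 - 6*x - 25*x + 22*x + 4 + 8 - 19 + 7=2*x^3 + 17*x^2 - 9*x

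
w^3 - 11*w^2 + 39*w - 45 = (w - 5)*(w - 3)^2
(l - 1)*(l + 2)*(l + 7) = l^3 + 8*l^2 + 5*l - 14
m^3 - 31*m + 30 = (m - 5)*(m - 1)*(m + 6)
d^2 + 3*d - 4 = (d - 1)*(d + 4)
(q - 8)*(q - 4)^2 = q^3 - 16*q^2 + 80*q - 128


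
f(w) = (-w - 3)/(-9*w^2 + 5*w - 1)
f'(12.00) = 0.00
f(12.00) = 0.01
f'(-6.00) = 0.00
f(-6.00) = -0.00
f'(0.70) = -7.18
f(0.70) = 1.94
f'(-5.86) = 0.00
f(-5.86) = -0.01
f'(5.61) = -0.01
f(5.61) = 0.03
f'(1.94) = -0.19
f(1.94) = 0.20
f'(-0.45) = 1.50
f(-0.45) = 0.50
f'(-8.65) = -0.00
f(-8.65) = -0.01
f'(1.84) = -0.23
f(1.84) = 0.22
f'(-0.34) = 2.38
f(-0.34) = 0.71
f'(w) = (-w - 3)*(18*w - 5)/(-9*w^2 + 5*w - 1)^2 - 1/(-9*w^2 + 5*w - 1)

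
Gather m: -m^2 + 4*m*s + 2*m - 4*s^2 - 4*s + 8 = -m^2 + m*(4*s + 2) - 4*s^2 - 4*s + 8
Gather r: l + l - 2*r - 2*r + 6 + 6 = 2*l - 4*r + 12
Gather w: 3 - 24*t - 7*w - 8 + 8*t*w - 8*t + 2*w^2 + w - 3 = -32*t + 2*w^2 + w*(8*t - 6) - 8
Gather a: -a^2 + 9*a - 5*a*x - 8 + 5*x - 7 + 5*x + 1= -a^2 + a*(9 - 5*x) + 10*x - 14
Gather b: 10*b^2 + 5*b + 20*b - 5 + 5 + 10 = 10*b^2 + 25*b + 10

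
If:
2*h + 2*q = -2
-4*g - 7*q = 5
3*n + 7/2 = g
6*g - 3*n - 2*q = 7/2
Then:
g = -10/43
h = -18/43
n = -107/86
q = -25/43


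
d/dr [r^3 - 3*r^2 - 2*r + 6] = 3*r^2 - 6*r - 2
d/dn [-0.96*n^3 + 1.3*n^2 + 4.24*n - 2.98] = -2.88*n^2 + 2.6*n + 4.24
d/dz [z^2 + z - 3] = 2*z + 1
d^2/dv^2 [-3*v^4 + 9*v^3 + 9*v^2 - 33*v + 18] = -36*v^2 + 54*v + 18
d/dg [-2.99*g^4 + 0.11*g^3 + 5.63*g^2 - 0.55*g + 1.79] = -11.96*g^3 + 0.33*g^2 + 11.26*g - 0.55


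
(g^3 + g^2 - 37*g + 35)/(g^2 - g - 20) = (g^2 + 6*g - 7)/(g + 4)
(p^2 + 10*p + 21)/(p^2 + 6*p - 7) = (p + 3)/(p - 1)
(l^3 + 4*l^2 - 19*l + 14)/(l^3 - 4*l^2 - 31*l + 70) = (l^2 + 6*l - 7)/(l^2 - 2*l - 35)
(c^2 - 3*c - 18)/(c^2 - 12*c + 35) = (c^2 - 3*c - 18)/(c^2 - 12*c + 35)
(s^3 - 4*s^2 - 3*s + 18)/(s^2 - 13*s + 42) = (s^3 - 4*s^2 - 3*s + 18)/(s^2 - 13*s + 42)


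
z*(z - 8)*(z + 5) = z^3 - 3*z^2 - 40*z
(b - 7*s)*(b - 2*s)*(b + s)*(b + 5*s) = b^4 - 3*b^3*s - 35*b^2*s^2 + 39*b*s^3 + 70*s^4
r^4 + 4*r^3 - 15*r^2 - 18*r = r*(r - 3)*(r + 1)*(r + 6)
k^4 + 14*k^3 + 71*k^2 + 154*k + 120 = (k + 2)*(k + 3)*(k + 4)*(k + 5)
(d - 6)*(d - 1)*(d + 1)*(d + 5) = d^4 - d^3 - 31*d^2 + d + 30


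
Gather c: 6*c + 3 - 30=6*c - 27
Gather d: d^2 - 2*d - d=d^2 - 3*d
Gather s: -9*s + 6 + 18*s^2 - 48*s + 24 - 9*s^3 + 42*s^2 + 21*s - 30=-9*s^3 + 60*s^2 - 36*s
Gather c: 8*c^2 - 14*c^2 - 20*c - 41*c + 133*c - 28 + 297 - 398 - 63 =-6*c^2 + 72*c - 192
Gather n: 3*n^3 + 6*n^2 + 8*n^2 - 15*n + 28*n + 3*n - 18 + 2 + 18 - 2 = 3*n^3 + 14*n^2 + 16*n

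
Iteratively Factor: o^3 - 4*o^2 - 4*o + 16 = (o + 2)*(o^2 - 6*o + 8) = (o - 4)*(o + 2)*(o - 2)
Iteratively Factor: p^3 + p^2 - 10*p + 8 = (p + 4)*(p^2 - 3*p + 2) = (p - 1)*(p + 4)*(p - 2)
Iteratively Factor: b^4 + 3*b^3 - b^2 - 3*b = (b + 1)*(b^3 + 2*b^2 - 3*b) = (b + 1)*(b + 3)*(b^2 - b) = (b - 1)*(b + 1)*(b + 3)*(b)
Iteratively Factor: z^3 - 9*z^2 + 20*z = (z - 5)*(z^2 - 4*z) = (z - 5)*(z - 4)*(z)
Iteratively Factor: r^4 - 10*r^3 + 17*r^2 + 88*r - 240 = (r - 4)*(r^3 - 6*r^2 - 7*r + 60) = (r - 5)*(r - 4)*(r^2 - r - 12) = (r - 5)*(r - 4)^2*(r + 3)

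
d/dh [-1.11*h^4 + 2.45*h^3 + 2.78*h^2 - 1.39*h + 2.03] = -4.44*h^3 + 7.35*h^2 + 5.56*h - 1.39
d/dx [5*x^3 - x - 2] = 15*x^2 - 1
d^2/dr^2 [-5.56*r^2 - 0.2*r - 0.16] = -11.1200000000000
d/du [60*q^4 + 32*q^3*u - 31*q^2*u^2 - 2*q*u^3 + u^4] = 32*q^3 - 62*q^2*u - 6*q*u^2 + 4*u^3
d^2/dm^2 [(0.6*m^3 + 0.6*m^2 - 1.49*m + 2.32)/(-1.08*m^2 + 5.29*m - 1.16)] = (7.105427357601e-15*m^4 - 35.457528*m^3 + 10.364832*m^2 + 63.483552*m - 107.36148)/(1.259712*m^6 - 18.510768*m^5 + 94.727556*m^4 - 187.799761*m^3 + 101.744412*m^2 - 21.354672*m + 1.560896)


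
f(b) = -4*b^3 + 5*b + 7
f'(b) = 5 - 12*b^2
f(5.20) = -529.43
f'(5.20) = -319.48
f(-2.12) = 34.51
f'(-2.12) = -48.93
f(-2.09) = 33.07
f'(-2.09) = -47.42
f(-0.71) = 4.88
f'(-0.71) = -1.05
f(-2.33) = 45.95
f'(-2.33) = -60.15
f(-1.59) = 15.13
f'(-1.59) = -25.34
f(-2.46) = 54.25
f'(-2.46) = -67.62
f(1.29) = 4.86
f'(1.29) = -14.97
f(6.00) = -827.00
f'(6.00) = -427.00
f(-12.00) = 6859.00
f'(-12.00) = -1723.00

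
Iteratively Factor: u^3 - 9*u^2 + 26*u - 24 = (u - 2)*(u^2 - 7*u + 12) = (u - 4)*(u - 2)*(u - 3)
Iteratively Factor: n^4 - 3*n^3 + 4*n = (n + 1)*(n^3 - 4*n^2 + 4*n) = n*(n + 1)*(n^2 - 4*n + 4) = n*(n - 2)*(n + 1)*(n - 2)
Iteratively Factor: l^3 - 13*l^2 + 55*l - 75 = (l - 5)*(l^2 - 8*l + 15) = (l - 5)^2*(l - 3)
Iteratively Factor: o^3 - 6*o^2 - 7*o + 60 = (o - 5)*(o^2 - o - 12) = (o - 5)*(o - 4)*(o + 3)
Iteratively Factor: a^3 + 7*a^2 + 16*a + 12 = (a + 2)*(a^2 + 5*a + 6) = (a + 2)*(a + 3)*(a + 2)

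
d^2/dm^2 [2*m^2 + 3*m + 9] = 4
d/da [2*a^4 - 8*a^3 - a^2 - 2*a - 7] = 8*a^3 - 24*a^2 - 2*a - 2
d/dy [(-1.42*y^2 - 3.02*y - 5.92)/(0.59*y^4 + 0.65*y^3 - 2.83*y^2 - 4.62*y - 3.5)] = (1.6756*y^5 + 6.2684*y^4 + 17.8972*y^3 + 9.5578*y^2 - 23.5672*y - 16.7804)/(0.3481*y^8 + 0.767*y^7 - 2.9169*y^6 - 9.1306*y^5 - 2.1271*y^4 + 21.5992*y^3 + 41.1544*y^2 + 32.34*y + 12.25)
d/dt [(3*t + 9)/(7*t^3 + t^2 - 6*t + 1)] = 3*(7*t^3 + t^2 - 6*t - (t + 3)*(21*t^2 + 2*t - 6) + 1)/(7*t^3 + t^2 - 6*t + 1)^2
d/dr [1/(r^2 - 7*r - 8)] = (7 - 2*r)/(-r^2 + 7*r + 8)^2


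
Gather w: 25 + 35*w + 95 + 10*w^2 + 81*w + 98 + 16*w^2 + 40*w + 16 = 26*w^2 + 156*w + 234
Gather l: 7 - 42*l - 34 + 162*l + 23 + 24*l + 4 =144*l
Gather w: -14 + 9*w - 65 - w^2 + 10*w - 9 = -w^2 + 19*w - 88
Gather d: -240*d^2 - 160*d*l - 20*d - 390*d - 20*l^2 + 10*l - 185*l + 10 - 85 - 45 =-240*d^2 + d*(-160*l - 410) - 20*l^2 - 175*l - 120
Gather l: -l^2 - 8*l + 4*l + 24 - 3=-l^2 - 4*l + 21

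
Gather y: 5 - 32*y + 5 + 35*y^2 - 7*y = 35*y^2 - 39*y + 10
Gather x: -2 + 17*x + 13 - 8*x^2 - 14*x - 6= -8*x^2 + 3*x + 5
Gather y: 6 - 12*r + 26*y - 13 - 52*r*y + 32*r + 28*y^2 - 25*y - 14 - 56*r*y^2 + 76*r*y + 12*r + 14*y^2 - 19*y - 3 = 32*r + y^2*(42 - 56*r) + y*(24*r - 18) - 24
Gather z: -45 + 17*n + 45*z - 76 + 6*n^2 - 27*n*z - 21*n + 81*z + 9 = 6*n^2 - 4*n + z*(126 - 27*n) - 112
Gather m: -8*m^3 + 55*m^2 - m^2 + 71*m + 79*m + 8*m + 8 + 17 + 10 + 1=-8*m^3 + 54*m^2 + 158*m + 36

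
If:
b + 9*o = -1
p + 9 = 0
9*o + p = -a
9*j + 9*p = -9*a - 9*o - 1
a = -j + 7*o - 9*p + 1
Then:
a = 365/4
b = 325/4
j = -659/9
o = -329/36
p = -9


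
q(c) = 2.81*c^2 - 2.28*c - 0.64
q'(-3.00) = -19.14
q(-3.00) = 31.49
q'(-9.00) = -52.86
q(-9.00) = 247.49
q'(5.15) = 26.66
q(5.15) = 62.15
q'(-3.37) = -21.22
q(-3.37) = 38.96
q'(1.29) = 4.97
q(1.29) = 1.09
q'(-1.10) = -8.46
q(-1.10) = 5.27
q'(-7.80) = -46.12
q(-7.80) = 188.10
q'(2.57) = 12.16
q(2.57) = 12.06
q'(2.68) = 12.78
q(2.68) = 13.43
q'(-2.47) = -16.16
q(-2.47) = 22.14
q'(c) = 5.62*c - 2.28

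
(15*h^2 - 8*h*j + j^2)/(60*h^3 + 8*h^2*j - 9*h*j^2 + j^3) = (3*h - j)/(12*h^2 + 4*h*j - j^2)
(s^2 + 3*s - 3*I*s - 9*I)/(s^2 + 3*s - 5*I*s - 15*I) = (s - 3*I)/(s - 5*I)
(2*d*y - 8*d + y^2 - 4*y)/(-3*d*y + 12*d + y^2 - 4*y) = (2*d + y)/(-3*d + y)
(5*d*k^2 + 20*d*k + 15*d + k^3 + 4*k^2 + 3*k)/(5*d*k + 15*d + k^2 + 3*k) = k + 1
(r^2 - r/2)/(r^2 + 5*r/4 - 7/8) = 4*r/(4*r + 7)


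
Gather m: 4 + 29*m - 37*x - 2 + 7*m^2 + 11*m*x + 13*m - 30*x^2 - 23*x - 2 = 7*m^2 + m*(11*x + 42) - 30*x^2 - 60*x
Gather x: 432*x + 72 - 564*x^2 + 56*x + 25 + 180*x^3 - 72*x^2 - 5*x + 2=180*x^3 - 636*x^2 + 483*x + 99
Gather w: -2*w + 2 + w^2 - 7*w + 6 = w^2 - 9*w + 8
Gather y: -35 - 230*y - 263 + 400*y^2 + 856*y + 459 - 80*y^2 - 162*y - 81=320*y^2 + 464*y + 80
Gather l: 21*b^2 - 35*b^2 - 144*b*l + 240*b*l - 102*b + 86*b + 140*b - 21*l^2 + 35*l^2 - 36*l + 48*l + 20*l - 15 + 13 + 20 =-14*b^2 + 124*b + 14*l^2 + l*(96*b + 32) + 18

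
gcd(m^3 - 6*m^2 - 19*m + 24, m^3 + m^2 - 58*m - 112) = m - 8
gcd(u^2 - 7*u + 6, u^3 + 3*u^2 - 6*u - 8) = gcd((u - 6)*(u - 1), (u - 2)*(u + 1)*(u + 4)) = 1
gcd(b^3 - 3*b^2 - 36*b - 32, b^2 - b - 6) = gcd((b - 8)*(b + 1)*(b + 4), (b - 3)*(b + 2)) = 1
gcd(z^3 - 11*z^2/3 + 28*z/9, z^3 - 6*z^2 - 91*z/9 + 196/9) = z - 4/3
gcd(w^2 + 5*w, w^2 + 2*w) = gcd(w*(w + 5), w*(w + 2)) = w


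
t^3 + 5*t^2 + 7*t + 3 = (t + 1)^2*(t + 3)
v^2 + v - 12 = (v - 3)*(v + 4)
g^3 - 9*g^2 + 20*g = g*(g - 5)*(g - 4)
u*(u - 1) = u^2 - u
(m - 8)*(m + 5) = m^2 - 3*m - 40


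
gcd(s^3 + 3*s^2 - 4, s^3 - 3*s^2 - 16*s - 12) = s + 2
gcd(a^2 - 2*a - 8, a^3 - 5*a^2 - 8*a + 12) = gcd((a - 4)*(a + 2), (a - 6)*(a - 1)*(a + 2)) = a + 2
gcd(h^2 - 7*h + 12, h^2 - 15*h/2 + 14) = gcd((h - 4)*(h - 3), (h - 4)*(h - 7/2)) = h - 4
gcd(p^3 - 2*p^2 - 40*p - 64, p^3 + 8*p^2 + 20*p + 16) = p^2 + 6*p + 8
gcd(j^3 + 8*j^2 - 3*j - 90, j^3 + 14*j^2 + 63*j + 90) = j^2 + 11*j + 30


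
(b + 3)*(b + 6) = b^2 + 9*b + 18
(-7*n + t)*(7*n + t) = -49*n^2 + t^2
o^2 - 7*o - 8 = (o - 8)*(o + 1)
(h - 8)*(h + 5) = h^2 - 3*h - 40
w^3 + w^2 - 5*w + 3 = (w - 1)^2*(w + 3)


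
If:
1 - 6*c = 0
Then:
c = 1/6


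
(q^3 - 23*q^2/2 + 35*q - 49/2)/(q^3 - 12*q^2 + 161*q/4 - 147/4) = 2*(q - 1)/(2*q - 3)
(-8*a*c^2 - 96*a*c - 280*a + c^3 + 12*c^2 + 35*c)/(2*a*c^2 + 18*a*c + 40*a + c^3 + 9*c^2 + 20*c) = (-8*a*c - 56*a + c^2 + 7*c)/(2*a*c + 8*a + c^2 + 4*c)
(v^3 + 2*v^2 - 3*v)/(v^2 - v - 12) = v*(v - 1)/(v - 4)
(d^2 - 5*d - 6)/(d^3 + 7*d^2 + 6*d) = (d - 6)/(d*(d + 6))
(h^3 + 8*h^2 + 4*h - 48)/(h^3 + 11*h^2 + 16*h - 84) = (h + 4)/(h + 7)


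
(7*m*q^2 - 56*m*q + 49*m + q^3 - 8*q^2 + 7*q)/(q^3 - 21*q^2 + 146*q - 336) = (7*m*q - 7*m + q^2 - q)/(q^2 - 14*q + 48)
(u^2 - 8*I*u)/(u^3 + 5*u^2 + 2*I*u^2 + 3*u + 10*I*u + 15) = u*(u - 8*I)/(u^3 + u^2*(5 + 2*I) + u*(3 + 10*I) + 15)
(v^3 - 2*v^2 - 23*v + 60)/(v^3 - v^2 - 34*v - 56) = (-v^3 + 2*v^2 + 23*v - 60)/(-v^3 + v^2 + 34*v + 56)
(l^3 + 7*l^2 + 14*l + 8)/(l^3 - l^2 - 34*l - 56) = (l + 1)/(l - 7)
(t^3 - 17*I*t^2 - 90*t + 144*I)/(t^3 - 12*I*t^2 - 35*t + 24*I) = (t - 6*I)/(t - I)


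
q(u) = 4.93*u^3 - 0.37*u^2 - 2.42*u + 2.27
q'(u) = 14.79*u^2 - 0.74*u - 2.42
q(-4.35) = -400.01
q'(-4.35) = 280.66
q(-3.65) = -233.56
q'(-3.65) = 197.32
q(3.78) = 254.11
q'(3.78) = 206.11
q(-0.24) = 2.76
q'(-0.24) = -1.39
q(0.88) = 3.21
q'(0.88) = 8.38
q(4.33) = 385.09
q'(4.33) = 271.67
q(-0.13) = 2.57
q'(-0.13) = -2.07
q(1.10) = 5.72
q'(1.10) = 14.66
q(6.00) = 1039.31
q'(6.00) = 525.58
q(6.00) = 1039.31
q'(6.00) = 525.58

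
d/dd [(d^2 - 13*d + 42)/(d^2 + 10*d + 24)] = (23*d^2 - 36*d - 732)/(d^4 + 20*d^3 + 148*d^2 + 480*d + 576)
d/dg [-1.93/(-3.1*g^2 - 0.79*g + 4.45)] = (-11.966*g - 1.5247)/(3.1*g^2 + 0.79*g - 4.45)^2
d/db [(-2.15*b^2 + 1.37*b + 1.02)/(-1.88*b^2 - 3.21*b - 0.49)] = (9.4771*b^2 + 5.9422*b + 2.6029)/(3.5344*b^4 + 12.0696*b^3 + 12.1465*b^2 + 3.1458*b + 0.2401)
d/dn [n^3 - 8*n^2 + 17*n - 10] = 3*n^2 - 16*n + 17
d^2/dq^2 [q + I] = 0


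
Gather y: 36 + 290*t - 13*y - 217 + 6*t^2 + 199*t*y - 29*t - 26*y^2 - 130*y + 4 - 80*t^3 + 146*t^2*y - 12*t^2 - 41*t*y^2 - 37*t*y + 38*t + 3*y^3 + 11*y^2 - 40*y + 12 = -80*t^3 - 6*t^2 + 299*t + 3*y^3 + y^2*(-41*t - 15) + y*(146*t^2 + 162*t - 183) - 165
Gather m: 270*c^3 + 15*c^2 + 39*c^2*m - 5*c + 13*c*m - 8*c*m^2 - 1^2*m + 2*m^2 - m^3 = 270*c^3 + 15*c^2 - 5*c - m^3 + m^2*(2 - 8*c) + m*(39*c^2 + 13*c - 1)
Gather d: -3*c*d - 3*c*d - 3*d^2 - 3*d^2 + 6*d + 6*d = -6*d^2 + d*(12 - 6*c)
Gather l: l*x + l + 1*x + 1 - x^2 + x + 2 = l*(x + 1) - x^2 + 2*x + 3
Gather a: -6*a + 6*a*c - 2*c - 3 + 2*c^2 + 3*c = a*(6*c - 6) + 2*c^2 + c - 3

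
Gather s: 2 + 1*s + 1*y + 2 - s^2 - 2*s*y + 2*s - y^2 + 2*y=-s^2 + s*(3 - 2*y) - y^2 + 3*y + 4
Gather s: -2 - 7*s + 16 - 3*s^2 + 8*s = -3*s^2 + s + 14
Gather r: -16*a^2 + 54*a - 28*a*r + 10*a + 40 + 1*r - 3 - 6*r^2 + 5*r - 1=-16*a^2 + 64*a - 6*r^2 + r*(6 - 28*a) + 36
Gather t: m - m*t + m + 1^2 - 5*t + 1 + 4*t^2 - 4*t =2*m + 4*t^2 + t*(-m - 9) + 2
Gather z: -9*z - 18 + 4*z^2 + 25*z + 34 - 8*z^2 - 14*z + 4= -4*z^2 + 2*z + 20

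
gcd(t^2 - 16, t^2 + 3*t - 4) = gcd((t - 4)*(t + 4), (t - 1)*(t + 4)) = t + 4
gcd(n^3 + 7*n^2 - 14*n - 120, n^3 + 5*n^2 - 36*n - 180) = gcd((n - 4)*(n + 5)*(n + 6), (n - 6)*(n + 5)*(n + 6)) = n^2 + 11*n + 30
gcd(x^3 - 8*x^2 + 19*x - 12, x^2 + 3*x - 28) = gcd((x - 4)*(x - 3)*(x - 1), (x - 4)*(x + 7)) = x - 4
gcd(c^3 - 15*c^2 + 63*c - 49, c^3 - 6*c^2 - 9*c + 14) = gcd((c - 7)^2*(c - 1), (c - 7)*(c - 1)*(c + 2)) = c^2 - 8*c + 7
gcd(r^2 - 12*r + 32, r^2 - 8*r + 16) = r - 4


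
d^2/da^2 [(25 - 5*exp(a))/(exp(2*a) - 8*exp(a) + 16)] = 5*(-exp(2*a) + 4*exp(a) + 24)*exp(a)/(exp(4*a) - 16*exp(3*a) + 96*exp(2*a) - 256*exp(a) + 256)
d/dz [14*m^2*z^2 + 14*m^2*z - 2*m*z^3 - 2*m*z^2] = 2*m*(14*m*z + 7*m - 3*z^2 - 2*z)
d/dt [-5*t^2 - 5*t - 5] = -10*t - 5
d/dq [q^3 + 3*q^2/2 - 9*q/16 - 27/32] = 3*q^2 + 3*q - 9/16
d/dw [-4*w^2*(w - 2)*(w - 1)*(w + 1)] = 4*w*(-5*w^3 + 8*w^2 + 3*w - 4)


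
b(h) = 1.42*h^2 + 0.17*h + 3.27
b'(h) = 2.84*h + 0.17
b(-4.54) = 31.77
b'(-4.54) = -12.72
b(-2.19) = 9.71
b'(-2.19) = -6.05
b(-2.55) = 12.07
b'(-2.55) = -7.07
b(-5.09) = 39.19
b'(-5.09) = -14.29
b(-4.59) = 32.41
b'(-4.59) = -12.87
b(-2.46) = 11.45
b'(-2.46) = -6.82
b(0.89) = 4.55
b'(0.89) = 2.70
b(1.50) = 6.72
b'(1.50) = 4.43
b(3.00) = 16.56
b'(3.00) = 8.69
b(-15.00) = 320.22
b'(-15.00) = -42.43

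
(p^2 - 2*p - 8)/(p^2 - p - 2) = (-p^2 + 2*p + 8)/(-p^2 + p + 2)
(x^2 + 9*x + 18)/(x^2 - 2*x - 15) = (x + 6)/(x - 5)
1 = 1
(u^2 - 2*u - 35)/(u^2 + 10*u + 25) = (u - 7)/(u + 5)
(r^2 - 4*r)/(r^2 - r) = (r - 4)/(r - 1)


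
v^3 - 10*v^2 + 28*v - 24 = (v - 6)*(v - 2)^2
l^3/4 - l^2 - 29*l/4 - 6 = (l/4 + 1/4)*(l - 8)*(l + 3)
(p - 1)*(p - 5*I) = p^2 - p - 5*I*p + 5*I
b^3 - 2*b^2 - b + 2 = (b - 2)*(b - 1)*(b + 1)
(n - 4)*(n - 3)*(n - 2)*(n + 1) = n^4 - 8*n^3 + 17*n^2 + 2*n - 24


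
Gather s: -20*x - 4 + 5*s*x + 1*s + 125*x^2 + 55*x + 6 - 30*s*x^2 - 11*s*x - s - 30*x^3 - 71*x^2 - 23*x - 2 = s*(-30*x^2 - 6*x) - 30*x^3 + 54*x^2 + 12*x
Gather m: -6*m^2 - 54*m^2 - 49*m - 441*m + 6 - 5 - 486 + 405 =-60*m^2 - 490*m - 80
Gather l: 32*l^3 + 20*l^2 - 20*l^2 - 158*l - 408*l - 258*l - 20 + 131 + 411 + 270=32*l^3 - 824*l + 792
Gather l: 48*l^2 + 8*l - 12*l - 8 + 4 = 48*l^2 - 4*l - 4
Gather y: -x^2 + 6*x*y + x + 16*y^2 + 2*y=-x^2 + x + 16*y^2 + y*(6*x + 2)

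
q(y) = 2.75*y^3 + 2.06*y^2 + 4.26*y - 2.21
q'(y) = 8.25*y^2 + 4.12*y + 4.26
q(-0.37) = -3.64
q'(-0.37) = 3.87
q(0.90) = 5.30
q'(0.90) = 14.65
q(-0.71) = -5.18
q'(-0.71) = 5.49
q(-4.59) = -244.30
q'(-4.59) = 159.16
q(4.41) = 292.50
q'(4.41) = 182.88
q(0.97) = 6.37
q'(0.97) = 16.02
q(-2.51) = -43.41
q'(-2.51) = 45.89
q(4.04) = 229.96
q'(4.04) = 155.56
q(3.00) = 103.36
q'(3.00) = 90.87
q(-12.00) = -4508.69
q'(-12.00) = 1142.82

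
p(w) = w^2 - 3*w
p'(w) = 2*w - 3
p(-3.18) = 19.65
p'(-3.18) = -9.36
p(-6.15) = 56.27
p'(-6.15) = -15.30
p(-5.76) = 50.46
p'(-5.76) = -14.52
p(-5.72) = 49.88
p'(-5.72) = -14.44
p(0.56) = -1.37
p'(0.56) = -1.88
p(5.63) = 14.81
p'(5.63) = 8.26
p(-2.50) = 13.75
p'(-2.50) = -8.00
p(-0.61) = 2.20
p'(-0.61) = -4.22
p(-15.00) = 270.00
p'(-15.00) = -33.00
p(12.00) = 108.00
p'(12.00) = 21.00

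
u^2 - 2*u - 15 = (u - 5)*(u + 3)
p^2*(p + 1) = p^3 + p^2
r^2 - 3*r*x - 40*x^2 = (r - 8*x)*(r + 5*x)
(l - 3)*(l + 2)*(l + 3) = l^3 + 2*l^2 - 9*l - 18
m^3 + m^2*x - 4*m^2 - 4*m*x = m*(m - 4)*(m + x)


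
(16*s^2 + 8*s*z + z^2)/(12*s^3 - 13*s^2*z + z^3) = (4*s + z)/(3*s^2 - 4*s*z + z^2)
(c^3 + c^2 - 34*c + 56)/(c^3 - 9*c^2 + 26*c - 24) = (c + 7)/(c - 3)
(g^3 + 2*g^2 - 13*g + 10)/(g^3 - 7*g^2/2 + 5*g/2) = 2*(g^2 + 3*g - 10)/(g*(2*g - 5))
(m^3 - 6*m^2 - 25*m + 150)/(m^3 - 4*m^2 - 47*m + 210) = (m + 5)/(m + 7)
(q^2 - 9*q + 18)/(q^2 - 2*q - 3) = (q - 6)/(q + 1)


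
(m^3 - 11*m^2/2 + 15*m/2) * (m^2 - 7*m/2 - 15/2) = m^5 - 9*m^4 + 77*m^3/4 + 15*m^2 - 225*m/4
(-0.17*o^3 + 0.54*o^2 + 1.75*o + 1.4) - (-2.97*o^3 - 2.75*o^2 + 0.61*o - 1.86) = 2.8*o^3 + 3.29*o^2 + 1.14*o + 3.26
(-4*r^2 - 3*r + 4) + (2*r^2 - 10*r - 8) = -2*r^2 - 13*r - 4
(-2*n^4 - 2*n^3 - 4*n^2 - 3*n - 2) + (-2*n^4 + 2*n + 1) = -4*n^4 - 2*n^3 - 4*n^2 - n - 1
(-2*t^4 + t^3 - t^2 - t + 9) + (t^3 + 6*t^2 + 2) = -2*t^4 + 2*t^3 + 5*t^2 - t + 11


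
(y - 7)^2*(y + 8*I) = y^3 - 14*y^2 + 8*I*y^2 + 49*y - 112*I*y + 392*I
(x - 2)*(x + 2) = x^2 - 4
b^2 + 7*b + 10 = (b + 2)*(b + 5)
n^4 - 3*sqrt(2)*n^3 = n^3*(n - 3*sqrt(2))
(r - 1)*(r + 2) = r^2 + r - 2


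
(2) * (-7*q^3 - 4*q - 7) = -14*q^3 - 8*q - 14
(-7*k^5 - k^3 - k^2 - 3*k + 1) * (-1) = 7*k^5 + k^3 + k^2 + 3*k - 1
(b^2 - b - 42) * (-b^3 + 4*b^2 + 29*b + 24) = -b^5 + 5*b^4 + 67*b^3 - 173*b^2 - 1242*b - 1008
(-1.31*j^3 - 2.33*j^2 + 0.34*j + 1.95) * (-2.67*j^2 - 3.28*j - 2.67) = 3.4977*j^5 + 10.5179*j^4 + 10.2323*j^3 - 0.1006*j^2 - 7.3038*j - 5.2065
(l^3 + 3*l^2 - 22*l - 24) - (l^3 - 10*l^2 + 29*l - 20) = 13*l^2 - 51*l - 4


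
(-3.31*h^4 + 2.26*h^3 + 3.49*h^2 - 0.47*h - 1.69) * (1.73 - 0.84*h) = 2.7804*h^5 - 7.6247*h^4 + 0.9782*h^3 + 6.4325*h^2 + 0.6065*h - 2.9237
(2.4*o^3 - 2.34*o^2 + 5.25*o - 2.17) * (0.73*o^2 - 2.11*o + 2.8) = 1.752*o^5 - 6.7722*o^4 + 15.4899*o^3 - 19.2136*o^2 + 19.2787*o - 6.076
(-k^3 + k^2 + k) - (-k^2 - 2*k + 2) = -k^3 + 2*k^2 + 3*k - 2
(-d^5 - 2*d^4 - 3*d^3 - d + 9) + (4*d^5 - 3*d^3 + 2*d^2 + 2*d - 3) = 3*d^5 - 2*d^4 - 6*d^3 + 2*d^2 + d + 6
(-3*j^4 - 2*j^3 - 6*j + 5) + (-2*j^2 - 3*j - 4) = -3*j^4 - 2*j^3 - 2*j^2 - 9*j + 1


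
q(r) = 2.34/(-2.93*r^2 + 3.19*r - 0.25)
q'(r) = 2.34*(5.86*r - 3.19)/(-2.93*r^2 + 3.19*r - 0.25)^2 = (13.7124*r - 7.4646)/(2.93*r^2 - 3.19*r + 0.25)^2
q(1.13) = -6.05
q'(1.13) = 53.72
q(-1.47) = -0.21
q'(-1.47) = -0.22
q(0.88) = 8.12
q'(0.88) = 55.41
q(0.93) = 12.82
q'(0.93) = 158.69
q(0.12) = 25.83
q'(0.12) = -708.80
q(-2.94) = -0.07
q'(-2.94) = -0.04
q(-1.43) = -0.22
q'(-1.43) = -0.23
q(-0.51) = -0.89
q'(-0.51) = -2.08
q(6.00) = -0.03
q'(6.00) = 0.01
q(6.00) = -0.03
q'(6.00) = 0.01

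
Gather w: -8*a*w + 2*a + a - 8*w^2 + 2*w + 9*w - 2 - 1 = 3*a - 8*w^2 + w*(11 - 8*a) - 3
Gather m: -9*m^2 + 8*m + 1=-9*m^2 + 8*m + 1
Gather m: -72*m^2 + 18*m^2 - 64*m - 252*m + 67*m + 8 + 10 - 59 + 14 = -54*m^2 - 249*m - 27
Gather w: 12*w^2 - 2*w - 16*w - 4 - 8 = 12*w^2 - 18*w - 12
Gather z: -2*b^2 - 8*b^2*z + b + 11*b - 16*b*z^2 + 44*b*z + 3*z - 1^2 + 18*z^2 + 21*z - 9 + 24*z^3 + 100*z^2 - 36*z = -2*b^2 + 12*b + 24*z^3 + z^2*(118 - 16*b) + z*(-8*b^2 + 44*b - 12) - 10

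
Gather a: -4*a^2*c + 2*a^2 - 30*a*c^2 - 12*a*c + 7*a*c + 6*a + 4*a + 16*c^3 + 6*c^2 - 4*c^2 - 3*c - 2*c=a^2*(2 - 4*c) + a*(-30*c^2 - 5*c + 10) + 16*c^3 + 2*c^2 - 5*c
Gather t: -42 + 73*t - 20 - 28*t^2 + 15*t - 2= -28*t^2 + 88*t - 64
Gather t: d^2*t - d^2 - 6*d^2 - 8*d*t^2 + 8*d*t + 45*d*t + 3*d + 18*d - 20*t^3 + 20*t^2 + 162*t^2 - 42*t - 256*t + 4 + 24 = -7*d^2 + 21*d - 20*t^3 + t^2*(182 - 8*d) + t*(d^2 + 53*d - 298) + 28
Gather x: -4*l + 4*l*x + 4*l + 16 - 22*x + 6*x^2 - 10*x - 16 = 6*x^2 + x*(4*l - 32)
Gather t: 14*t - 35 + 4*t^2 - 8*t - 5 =4*t^2 + 6*t - 40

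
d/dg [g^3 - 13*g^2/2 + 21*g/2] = 3*g^2 - 13*g + 21/2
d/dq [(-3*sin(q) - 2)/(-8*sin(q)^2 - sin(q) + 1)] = (-32*sin(q) + 12*cos(2*q) - 17)*cos(q)/(8*sin(q)^2 + sin(q) - 1)^2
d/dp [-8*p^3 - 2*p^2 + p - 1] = -24*p^2 - 4*p + 1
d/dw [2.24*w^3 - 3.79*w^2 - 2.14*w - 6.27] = 6.72*w^2 - 7.58*w - 2.14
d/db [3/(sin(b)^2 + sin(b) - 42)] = -3*(2*sin(b) + 1)*cos(b)/(sin(b)^2 + sin(b) - 42)^2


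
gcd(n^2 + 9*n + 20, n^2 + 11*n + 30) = n + 5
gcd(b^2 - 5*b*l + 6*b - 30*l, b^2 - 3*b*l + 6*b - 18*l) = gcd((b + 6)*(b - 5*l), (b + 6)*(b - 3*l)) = b + 6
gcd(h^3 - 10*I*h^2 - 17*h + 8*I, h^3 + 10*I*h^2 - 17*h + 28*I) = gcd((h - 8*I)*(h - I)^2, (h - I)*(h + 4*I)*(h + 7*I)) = h - I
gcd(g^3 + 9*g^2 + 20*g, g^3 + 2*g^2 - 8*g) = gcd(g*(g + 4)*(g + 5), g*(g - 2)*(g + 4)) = g^2 + 4*g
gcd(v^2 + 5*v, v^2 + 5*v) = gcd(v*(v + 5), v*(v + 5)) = v^2 + 5*v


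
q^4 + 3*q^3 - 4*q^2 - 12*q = q*(q - 2)*(q + 2)*(q + 3)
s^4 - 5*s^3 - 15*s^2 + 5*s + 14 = (s - 7)*(s - 1)*(s + 1)*(s + 2)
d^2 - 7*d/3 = d*(d - 7/3)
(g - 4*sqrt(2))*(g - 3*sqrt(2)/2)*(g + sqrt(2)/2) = g^3 - 5*sqrt(2)*g^2 + 13*g/2 + 6*sqrt(2)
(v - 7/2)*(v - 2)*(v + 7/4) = v^3 - 15*v^2/4 - 21*v/8 + 49/4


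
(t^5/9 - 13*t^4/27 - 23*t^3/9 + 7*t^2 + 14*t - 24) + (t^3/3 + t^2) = t^5/9 - 13*t^4/27 - 20*t^3/9 + 8*t^2 + 14*t - 24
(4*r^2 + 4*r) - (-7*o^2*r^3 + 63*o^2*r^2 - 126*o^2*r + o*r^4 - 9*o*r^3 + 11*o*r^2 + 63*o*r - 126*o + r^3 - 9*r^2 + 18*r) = 7*o^2*r^3 - 63*o^2*r^2 + 126*o^2*r - o*r^4 + 9*o*r^3 - 11*o*r^2 - 63*o*r + 126*o - r^3 + 13*r^2 - 14*r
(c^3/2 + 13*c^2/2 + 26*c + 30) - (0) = c^3/2 + 13*c^2/2 + 26*c + 30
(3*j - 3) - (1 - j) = 4*j - 4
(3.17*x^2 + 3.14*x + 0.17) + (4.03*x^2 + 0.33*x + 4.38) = 7.2*x^2 + 3.47*x + 4.55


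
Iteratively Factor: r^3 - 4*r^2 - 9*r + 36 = (r + 3)*(r^2 - 7*r + 12) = (r - 3)*(r + 3)*(r - 4)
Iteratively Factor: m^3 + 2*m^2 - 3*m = (m)*(m^2 + 2*m - 3) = m*(m - 1)*(m + 3)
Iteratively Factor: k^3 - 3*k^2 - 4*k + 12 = (k - 2)*(k^2 - k - 6) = (k - 2)*(k + 2)*(k - 3)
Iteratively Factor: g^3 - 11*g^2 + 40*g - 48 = (g - 3)*(g^2 - 8*g + 16) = (g - 4)*(g - 3)*(g - 4)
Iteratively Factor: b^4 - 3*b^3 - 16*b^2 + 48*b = (b - 4)*(b^3 + b^2 - 12*b) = (b - 4)*(b - 3)*(b^2 + 4*b) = b*(b - 4)*(b - 3)*(b + 4)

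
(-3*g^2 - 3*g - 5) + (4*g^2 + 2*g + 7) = g^2 - g + 2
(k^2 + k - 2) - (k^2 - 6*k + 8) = 7*k - 10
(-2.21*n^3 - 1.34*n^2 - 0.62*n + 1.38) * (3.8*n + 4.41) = -8.398*n^4 - 14.8381*n^3 - 8.2654*n^2 + 2.5098*n + 6.0858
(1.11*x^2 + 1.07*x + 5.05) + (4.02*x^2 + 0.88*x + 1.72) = 5.13*x^2 + 1.95*x + 6.77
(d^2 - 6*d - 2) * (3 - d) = -d^3 + 9*d^2 - 16*d - 6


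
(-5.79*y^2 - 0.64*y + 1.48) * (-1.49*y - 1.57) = 8.6271*y^3 + 10.0439*y^2 - 1.2004*y - 2.3236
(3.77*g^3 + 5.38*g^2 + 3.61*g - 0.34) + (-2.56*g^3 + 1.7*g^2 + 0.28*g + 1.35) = 1.21*g^3 + 7.08*g^2 + 3.89*g + 1.01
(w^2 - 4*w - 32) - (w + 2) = w^2 - 5*w - 34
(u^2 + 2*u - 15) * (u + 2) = u^3 + 4*u^2 - 11*u - 30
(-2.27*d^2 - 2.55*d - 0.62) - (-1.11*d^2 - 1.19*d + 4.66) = -1.16*d^2 - 1.36*d - 5.28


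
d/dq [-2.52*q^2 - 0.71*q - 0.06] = -5.04*q - 0.71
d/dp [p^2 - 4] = 2*p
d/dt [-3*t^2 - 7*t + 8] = -6*t - 7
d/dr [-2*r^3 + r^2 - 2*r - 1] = -6*r^2 + 2*r - 2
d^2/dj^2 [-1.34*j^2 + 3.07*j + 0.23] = -2.68000000000000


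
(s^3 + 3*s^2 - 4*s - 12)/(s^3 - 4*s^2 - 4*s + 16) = (s + 3)/(s - 4)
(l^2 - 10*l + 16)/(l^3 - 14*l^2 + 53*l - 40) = (l - 2)/(l^2 - 6*l + 5)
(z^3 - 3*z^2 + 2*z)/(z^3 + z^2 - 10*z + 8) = z/(z + 4)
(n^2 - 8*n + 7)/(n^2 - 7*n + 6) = (n - 7)/(n - 6)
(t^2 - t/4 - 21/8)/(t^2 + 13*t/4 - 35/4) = (t + 3/2)/(t + 5)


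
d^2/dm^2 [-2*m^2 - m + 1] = -4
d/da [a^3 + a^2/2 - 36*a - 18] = 3*a^2 + a - 36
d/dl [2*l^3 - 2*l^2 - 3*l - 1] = 6*l^2 - 4*l - 3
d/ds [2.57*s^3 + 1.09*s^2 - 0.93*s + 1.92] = 7.71*s^2 + 2.18*s - 0.93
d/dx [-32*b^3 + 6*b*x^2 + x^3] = 3*x*(4*b + x)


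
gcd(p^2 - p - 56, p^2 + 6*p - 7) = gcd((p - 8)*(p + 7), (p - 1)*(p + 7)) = p + 7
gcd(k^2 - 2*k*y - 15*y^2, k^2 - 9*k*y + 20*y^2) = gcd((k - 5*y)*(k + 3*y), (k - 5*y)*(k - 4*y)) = -k + 5*y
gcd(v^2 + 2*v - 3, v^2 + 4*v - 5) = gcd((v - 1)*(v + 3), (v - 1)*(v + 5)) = v - 1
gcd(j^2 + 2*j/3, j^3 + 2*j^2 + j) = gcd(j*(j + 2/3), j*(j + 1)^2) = j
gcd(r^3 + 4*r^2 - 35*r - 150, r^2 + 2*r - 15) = r + 5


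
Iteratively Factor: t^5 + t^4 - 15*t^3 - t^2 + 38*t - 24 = (t + 4)*(t^4 - 3*t^3 - 3*t^2 + 11*t - 6) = (t - 1)*(t + 4)*(t^3 - 2*t^2 - 5*t + 6) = (t - 3)*(t - 1)*(t + 4)*(t^2 + t - 2) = (t - 3)*(t - 1)^2*(t + 4)*(t + 2)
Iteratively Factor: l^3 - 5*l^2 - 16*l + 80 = (l + 4)*(l^2 - 9*l + 20) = (l - 5)*(l + 4)*(l - 4)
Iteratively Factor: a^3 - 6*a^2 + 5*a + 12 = (a - 4)*(a^2 - 2*a - 3) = (a - 4)*(a + 1)*(a - 3)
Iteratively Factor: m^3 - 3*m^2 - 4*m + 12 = (m + 2)*(m^2 - 5*m + 6) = (m - 2)*(m + 2)*(m - 3)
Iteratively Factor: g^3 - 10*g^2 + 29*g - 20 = (g - 5)*(g^2 - 5*g + 4) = (g - 5)*(g - 1)*(g - 4)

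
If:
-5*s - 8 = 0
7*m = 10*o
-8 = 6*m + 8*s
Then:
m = 4/5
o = 14/25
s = -8/5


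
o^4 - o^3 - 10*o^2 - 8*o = o*(o - 4)*(o + 1)*(o + 2)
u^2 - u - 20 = (u - 5)*(u + 4)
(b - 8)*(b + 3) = b^2 - 5*b - 24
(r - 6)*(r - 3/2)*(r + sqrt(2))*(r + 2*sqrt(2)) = r^4 - 15*r^3/2 + 3*sqrt(2)*r^3 - 45*sqrt(2)*r^2/2 + 13*r^2 - 30*r + 27*sqrt(2)*r + 36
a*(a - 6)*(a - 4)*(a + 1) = a^4 - 9*a^3 + 14*a^2 + 24*a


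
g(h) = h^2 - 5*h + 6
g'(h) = 2*h - 5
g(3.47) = 0.69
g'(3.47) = 1.94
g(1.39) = 0.98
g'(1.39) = -2.22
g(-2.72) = 27.00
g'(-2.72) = -10.44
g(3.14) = 0.16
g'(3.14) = 1.28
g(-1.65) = 16.97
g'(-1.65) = -8.30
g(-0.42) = 8.28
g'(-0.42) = -5.84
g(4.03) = 2.09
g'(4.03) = 3.06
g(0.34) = 4.42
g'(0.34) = -4.32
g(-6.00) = 72.00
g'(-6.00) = -17.00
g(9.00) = 42.00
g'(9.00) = 13.00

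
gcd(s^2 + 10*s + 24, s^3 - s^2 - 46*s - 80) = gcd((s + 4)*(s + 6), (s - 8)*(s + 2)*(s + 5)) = 1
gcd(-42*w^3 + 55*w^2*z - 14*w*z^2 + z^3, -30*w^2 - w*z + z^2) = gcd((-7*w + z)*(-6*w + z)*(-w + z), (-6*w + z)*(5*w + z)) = -6*w + z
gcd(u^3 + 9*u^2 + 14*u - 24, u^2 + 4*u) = u + 4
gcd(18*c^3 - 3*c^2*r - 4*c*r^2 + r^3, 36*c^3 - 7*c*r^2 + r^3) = -6*c^2 - c*r + r^2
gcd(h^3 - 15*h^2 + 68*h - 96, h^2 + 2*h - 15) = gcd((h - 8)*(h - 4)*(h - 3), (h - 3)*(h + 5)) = h - 3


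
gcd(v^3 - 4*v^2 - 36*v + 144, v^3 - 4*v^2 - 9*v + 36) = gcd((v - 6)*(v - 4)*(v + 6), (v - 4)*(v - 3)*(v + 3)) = v - 4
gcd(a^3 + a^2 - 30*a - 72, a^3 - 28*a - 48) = a^2 - 2*a - 24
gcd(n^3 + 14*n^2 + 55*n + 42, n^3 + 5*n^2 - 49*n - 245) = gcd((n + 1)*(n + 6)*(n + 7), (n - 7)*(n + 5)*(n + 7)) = n + 7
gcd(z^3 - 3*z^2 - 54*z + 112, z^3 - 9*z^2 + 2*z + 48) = z - 8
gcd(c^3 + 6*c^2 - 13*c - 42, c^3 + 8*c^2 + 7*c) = c + 7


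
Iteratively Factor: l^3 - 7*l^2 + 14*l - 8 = (l - 4)*(l^2 - 3*l + 2) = (l - 4)*(l - 2)*(l - 1)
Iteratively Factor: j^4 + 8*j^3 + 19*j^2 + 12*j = (j + 1)*(j^3 + 7*j^2 + 12*j) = j*(j + 1)*(j^2 + 7*j + 12) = j*(j + 1)*(j + 4)*(j + 3)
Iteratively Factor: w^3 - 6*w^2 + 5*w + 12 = (w - 4)*(w^2 - 2*w - 3) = (w - 4)*(w + 1)*(w - 3)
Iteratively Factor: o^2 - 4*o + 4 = (o - 2)*(o - 2)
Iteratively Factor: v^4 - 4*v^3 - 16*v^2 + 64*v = (v - 4)*(v^3 - 16*v) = (v - 4)^2*(v^2 + 4*v) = (v - 4)^2*(v + 4)*(v)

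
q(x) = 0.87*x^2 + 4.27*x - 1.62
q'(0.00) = 4.27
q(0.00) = -1.62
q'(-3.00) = -0.95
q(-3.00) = -6.60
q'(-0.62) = 3.19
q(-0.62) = -3.93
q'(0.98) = 5.98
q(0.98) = 3.40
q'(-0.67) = 3.10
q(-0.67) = -4.09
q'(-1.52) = 1.63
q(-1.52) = -6.10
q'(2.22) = 8.13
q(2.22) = 12.15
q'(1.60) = 7.05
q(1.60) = 7.44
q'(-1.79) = 1.16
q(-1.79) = -6.48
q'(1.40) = 6.71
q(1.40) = 6.06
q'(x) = 1.74*x + 4.27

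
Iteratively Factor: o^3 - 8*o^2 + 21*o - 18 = (o - 3)*(o^2 - 5*o + 6) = (o - 3)^2*(o - 2)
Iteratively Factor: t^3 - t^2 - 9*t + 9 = (t - 1)*(t^2 - 9) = (t - 1)*(t + 3)*(t - 3)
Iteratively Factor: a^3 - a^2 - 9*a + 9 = (a - 1)*(a^2 - 9) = (a - 3)*(a - 1)*(a + 3)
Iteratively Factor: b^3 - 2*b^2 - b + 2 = (b - 2)*(b^2 - 1) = (b - 2)*(b - 1)*(b + 1)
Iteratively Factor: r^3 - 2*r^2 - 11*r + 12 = (r - 1)*(r^2 - r - 12) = (r - 1)*(r + 3)*(r - 4)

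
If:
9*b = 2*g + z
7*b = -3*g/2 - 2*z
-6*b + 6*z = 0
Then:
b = 0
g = 0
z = 0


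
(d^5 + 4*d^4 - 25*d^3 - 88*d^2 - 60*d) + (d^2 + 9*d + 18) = d^5 + 4*d^4 - 25*d^3 - 87*d^2 - 51*d + 18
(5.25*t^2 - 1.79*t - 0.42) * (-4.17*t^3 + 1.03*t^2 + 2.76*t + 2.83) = -21.8925*t^5 + 12.8718*t^4 + 14.3977*t^3 + 9.4845*t^2 - 6.2249*t - 1.1886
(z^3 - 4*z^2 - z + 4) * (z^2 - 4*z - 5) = z^5 - 8*z^4 + 10*z^3 + 28*z^2 - 11*z - 20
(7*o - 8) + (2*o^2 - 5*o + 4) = 2*o^2 + 2*o - 4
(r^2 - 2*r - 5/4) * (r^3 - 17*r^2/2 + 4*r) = r^5 - 21*r^4/2 + 79*r^3/4 + 21*r^2/8 - 5*r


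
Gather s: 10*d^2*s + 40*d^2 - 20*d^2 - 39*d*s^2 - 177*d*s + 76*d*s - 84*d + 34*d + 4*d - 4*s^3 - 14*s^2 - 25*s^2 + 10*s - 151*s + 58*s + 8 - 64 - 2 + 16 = 20*d^2 - 46*d - 4*s^3 + s^2*(-39*d - 39) + s*(10*d^2 - 101*d - 83) - 42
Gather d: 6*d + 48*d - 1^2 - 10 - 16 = 54*d - 27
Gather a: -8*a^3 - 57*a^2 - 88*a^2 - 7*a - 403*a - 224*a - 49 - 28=-8*a^3 - 145*a^2 - 634*a - 77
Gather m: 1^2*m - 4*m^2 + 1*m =-4*m^2 + 2*m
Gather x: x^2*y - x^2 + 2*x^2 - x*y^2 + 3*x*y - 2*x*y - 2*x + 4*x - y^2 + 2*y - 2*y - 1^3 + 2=x^2*(y + 1) + x*(-y^2 + y + 2) - y^2 + 1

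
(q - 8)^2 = q^2 - 16*q + 64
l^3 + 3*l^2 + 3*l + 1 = (l + 1)^3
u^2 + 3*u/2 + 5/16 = (u + 1/4)*(u + 5/4)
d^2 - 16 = (d - 4)*(d + 4)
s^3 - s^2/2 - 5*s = s*(s - 5/2)*(s + 2)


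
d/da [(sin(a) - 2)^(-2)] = -2*cos(a)/(sin(a) - 2)^3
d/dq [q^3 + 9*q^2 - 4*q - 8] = 3*q^2 + 18*q - 4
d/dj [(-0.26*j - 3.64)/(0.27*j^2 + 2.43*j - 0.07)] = (0.0702*j^2 + 1.9656*j + 8.8634)/(0.0729*j^4 + 1.3122*j^3 + 5.8671*j^2 - 0.3402*j + 0.0049)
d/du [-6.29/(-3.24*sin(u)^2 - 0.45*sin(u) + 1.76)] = -(40.7592*sin(u) + 2.8305)*cos(u)/(3.24*sin(u)^2 + 0.45*sin(u) - 1.76)^2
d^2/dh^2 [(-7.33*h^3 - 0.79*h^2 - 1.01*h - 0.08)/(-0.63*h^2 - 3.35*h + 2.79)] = (-3.5527136788005e-15*h^5 - 5.6843418860808e-14*h^4 + 187.75688*h^3 - 402.53706*h^2 + 354.00942*h + 33.25564)/(0.250047*h^6 + 3.988845*h^5 + 17.888472*h^4 + 2.265605*h^3 - 79.220376*h^2 + 78.230205*h - 21.717639)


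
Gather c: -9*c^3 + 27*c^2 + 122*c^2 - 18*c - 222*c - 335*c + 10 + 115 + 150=-9*c^3 + 149*c^2 - 575*c + 275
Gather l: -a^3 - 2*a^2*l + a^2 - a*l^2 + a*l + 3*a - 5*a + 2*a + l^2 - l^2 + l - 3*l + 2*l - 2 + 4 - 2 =-a^3 + a^2 - a*l^2 + l*(-2*a^2 + a)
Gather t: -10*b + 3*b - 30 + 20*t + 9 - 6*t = -7*b + 14*t - 21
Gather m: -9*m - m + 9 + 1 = 10 - 10*m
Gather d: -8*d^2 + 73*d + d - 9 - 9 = -8*d^2 + 74*d - 18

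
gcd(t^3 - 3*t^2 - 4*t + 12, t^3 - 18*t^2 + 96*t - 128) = t - 2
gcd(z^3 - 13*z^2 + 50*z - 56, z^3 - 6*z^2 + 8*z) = z^2 - 6*z + 8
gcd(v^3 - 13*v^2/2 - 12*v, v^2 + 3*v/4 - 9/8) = v + 3/2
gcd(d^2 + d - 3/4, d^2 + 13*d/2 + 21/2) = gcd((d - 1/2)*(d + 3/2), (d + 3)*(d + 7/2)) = 1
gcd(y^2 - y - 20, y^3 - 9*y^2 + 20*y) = y - 5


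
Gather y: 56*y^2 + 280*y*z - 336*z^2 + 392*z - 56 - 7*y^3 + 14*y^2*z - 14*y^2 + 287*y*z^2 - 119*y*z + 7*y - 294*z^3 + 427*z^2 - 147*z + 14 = -7*y^3 + y^2*(14*z + 42) + y*(287*z^2 + 161*z + 7) - 294*z^3 + 91*z^2 + 245*z - 42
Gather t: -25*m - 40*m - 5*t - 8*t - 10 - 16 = -65*m - 13*t - 26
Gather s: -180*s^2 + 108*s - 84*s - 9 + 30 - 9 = -180*s^2 + 24*s + 12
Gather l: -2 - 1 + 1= -2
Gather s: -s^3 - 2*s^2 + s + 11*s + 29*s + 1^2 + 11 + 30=-s^3 - 2*s^2 + 41*s + 42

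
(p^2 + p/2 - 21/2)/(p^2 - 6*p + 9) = (p + 7/2)/(p - 3)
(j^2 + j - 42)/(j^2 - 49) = (j - 6)/(j - 7)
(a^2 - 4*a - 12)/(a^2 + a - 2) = (a - 6)/(a - 1)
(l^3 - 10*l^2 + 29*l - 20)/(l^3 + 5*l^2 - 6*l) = (l^2 - 9*l + 20)/(l*(l + 6))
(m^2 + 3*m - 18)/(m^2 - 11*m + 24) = (m + 6)/(m - 8)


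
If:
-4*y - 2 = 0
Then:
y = -1/2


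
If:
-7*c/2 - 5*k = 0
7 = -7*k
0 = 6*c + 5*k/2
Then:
No Solution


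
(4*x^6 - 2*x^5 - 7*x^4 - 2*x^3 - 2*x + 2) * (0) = 0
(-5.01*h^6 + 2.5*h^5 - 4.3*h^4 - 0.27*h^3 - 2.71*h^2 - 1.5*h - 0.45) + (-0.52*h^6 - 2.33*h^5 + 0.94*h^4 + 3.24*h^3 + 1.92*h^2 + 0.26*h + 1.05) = -5.53*h^6 + 0.17*h^5 - 3.36*h^4 + 2.97*h^3 - 0.79*h^2 - 1.24*h + 0.6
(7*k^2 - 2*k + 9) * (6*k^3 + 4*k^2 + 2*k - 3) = 42*k^5 + 16*k^4 + 60*k^3 + 11*k^2 + 24*k - 27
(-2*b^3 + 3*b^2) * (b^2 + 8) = -2*b^5 + 3*b^4 - 16*b^3 + 24*b^2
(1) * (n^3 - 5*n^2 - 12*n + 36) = n^3 - 5*n^2 - 12*n + 36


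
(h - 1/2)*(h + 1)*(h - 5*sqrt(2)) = h^3 - 5*sqrt(2)*h^2 + h^2/2 - 5*sqrt(2)*h/2 - h/2 + 5*sqrt(2)/2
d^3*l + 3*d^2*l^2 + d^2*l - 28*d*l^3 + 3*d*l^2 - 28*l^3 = (d - 4*l)*(d + 7*l)*(d*l + l)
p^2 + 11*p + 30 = (p + 5)*(p + 6)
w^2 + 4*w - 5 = (w - 1)*(w + 5)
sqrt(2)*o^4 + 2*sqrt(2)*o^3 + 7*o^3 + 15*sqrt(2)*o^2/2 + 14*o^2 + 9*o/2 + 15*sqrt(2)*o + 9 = (o + 2)*(o + 3*sqrt(2)/2)^2*(sqrt(2)*o + 1)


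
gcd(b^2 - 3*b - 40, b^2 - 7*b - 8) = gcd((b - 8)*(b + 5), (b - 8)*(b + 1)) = b - 8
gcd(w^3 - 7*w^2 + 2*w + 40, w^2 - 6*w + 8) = w - 4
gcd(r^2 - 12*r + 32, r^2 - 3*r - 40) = r - 8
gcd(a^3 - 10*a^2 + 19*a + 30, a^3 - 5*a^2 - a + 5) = a^2 - 4*a - 5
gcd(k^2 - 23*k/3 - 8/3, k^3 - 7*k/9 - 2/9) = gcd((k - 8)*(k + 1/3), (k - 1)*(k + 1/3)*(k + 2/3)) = k + 1/3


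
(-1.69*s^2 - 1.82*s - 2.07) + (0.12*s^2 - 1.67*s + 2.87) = -1.57*s^2 - 3.49*s + 0.8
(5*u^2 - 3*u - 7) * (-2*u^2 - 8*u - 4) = -10*u^4 - 34*u^3 + 18*u^2 + 68*u + 28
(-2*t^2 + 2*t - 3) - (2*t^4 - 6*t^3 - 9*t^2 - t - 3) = -2*t^4 + 6*t^3 + 7*t^2 + 3*t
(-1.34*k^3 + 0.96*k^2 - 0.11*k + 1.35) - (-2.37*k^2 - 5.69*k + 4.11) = -1.34*k^3 + 3.33*k^2 + 5.58*k - 2.76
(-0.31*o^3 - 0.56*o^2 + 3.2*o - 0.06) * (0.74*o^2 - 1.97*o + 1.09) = -0.2294*o^5 + 0.1963*o^4 + 3.1333*o^3 - 6.9588*o^2 + 3.6062*o - 0.0654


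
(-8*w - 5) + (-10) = -8*w - 15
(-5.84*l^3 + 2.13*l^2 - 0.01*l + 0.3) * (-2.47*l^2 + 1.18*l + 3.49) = 14.4248*l^5 - 12.1523*l^4 - 17.8435*l^3 + 6.6809*l^2 + 0.3191*l + 1.047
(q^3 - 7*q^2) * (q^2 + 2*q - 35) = q^5 - 5*q^4 - 49*q^3 + 245*q^2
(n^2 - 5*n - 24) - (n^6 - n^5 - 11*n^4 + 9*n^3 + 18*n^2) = -n^6 + n^5 + 11*n^4 - 9*n^3 - 17*n^2 - 5*n - 24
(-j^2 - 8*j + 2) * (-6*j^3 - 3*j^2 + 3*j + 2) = 6*j^5 + 51*j^4 + 9*j^3 - 32*j^2 - 10*j + 4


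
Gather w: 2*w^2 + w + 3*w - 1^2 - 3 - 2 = 2*w^2 + 4*w - 6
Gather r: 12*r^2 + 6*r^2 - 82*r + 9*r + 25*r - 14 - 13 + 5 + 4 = 18*r^2 - 48*r - 18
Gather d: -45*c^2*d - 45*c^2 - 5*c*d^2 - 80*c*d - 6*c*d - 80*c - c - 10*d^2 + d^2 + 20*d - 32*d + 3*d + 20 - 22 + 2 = -45*c^2 - 81*c + d^2*(-5*c - 9) + d*(-45*c^2 - 86*c - 9)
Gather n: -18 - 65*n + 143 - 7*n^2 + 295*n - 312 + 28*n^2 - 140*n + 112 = 21*n^2 + 90*n - 75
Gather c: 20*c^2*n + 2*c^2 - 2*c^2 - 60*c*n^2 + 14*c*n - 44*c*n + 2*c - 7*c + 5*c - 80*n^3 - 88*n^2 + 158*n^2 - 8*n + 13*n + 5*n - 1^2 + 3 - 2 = 20*c^2*n + c*(-60*n^2 - 30*n) - 80*n^3 + 70*n^2 + 10*n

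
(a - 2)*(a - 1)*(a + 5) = a^3 + 2*a^2 - 13*a + 10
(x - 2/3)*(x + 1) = x^2 + x/3 - 2/3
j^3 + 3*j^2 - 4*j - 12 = (j - 2)*(j + 2)*(j + 3)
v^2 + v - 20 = (v - 4)*(v + 5)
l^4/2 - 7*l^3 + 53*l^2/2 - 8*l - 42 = (l/2 + 1/2)*(l - 7)*(l - 6)*(l - 2)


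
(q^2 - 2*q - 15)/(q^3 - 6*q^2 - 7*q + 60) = 1/(q - 4)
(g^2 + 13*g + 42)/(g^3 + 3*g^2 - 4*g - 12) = (g^2 + 13*g + 42)/(g^3 + 3*g^2 - 4*g - 12)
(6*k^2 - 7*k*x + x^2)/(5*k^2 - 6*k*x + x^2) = (-6*k + x)/(-5*k + x)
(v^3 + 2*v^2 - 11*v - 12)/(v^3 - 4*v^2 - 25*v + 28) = (v^2 - 2*v - 3)/(v^2 - 8*v + 7)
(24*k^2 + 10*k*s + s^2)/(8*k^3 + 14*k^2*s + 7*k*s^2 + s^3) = (6*k + s)/(2*k^2 + 3*k*s + s^2)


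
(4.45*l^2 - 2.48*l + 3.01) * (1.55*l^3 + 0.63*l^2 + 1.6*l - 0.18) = 6.8975*l^5 - 1.0405*l^4 + 10.2231*l^3 - 2.8727*l^2 + 5.2624*l - 0.5418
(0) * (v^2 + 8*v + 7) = 0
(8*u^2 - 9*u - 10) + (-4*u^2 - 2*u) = 4*u^2 - 11*u - 10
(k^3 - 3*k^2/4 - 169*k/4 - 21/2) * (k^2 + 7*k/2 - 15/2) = k^5 + 11*k^4/4 - 419*k^3/8 - 611*k^2/4 + 2241*k/8 + 315/4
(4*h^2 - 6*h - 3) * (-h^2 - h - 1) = -4*h^4 + 2*h^3 + 5*h^2 + 9*h + 3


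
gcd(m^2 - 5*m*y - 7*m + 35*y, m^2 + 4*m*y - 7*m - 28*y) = m - 7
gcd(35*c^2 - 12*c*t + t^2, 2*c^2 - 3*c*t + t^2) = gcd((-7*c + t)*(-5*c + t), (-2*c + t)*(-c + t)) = 1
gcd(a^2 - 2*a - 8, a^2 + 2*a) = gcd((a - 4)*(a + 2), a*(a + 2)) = a + 2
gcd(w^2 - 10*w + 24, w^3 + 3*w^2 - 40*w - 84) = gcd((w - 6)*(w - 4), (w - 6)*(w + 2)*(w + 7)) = w - 6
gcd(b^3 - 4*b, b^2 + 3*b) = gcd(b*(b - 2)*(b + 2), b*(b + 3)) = b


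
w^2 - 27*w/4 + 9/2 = (w - 6)*(w - 3/4)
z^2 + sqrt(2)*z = z*(z + sqrt(2))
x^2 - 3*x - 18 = (x - 6)*(x + 3)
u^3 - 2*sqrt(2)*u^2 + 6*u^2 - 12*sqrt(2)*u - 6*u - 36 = (u + 6)*(u - 3*sqrt(2))*(u + sqrt(2))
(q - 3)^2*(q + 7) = q^3 + q^2 - 33*q + 63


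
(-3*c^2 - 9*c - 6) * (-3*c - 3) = 9*c^3 + 36*c^2 + 45*c + 18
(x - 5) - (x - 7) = 2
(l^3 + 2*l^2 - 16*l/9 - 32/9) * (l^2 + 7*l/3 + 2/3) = l^5 + 13*l^4/3 + 32*l^3/9 - 172*l^2/27 - 256*l/27 - 64/27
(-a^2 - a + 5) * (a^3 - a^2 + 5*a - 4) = -a^5 + a^3 - 6*a^2 + 29*a - 20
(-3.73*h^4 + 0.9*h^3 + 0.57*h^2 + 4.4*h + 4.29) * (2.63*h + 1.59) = -9.8099*h^5 - 3.5637*h^4 + 2.9301*h^3 + 12.4783*h^2 + 18.2787*h + 6.8211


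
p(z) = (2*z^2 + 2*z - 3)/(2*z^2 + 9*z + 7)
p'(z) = (-4*z - 9)*(2*z^2 + 2*z - 3)/(2*z^2 + 9*z + 7)^2 + (4*z + 2)/(2*z^2 + 9*z + 7) = (14*z^2 + 40*z + 41)/(4*z^4 + 36*z^3 + 109*z^2 + 126*z + 49)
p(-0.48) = -1.11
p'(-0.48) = 2.54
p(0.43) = -0.16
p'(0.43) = 0.48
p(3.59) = 0.46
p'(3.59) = 0.09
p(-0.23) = -0.67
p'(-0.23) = 1.28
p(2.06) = 0.28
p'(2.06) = 0.16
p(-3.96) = 7.51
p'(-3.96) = 13.77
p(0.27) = -0.24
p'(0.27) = 0.58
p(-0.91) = -6.79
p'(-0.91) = 74.51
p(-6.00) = 2.28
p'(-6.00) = 0.49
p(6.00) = 0.61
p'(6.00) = 0.04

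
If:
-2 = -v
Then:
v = 2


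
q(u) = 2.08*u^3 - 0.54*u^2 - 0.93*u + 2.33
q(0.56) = 2.01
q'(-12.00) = 910.59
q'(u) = 6.24*u^2 - 1.08*u - 0.93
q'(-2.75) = 49.23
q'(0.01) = -0.94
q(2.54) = 30.57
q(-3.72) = -108.76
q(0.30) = 2.06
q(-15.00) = -7125.22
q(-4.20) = -157.39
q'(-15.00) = 1419.27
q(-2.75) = -42.45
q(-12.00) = -3658.51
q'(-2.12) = 29.40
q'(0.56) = 0.42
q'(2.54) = 36.58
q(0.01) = 2.32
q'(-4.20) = 113.68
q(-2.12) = -17.94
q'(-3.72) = 89.44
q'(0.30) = -0.69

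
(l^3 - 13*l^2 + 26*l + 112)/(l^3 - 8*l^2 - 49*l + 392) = (l + 2)/(l + 7)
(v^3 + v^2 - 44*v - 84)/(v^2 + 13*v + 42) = (v^2 - 5*v - 14)/(v + 7)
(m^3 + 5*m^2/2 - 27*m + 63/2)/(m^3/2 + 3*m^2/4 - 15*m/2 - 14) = 2*(2*m^3 + 5*m^2 - 54*m + 63)/(2*m^3 + 3*m^2 - 30*m - 56)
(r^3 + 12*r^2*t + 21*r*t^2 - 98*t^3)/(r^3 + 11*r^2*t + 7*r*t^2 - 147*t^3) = (r - 2*t)/(r - 3*t)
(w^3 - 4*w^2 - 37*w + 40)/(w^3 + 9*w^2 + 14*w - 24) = (w^2 - 3*w - 40)/(w^2 + 10*w + 24)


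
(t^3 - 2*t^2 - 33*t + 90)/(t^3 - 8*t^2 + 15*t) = (t + 6)/t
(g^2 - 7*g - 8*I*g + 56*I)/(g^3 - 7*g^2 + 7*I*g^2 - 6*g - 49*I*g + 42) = (g - 8*I)/(g^2 + 7*I*g - 6)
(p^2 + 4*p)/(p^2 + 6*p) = (p + 4)/(p + 6)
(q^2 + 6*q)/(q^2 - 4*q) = (q + 6)/(q - 4)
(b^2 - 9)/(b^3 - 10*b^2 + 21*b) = (b + 3)/(b*(b - 7))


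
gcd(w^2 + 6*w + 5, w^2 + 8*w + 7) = w + 1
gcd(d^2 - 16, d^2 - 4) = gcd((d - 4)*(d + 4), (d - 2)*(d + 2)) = 1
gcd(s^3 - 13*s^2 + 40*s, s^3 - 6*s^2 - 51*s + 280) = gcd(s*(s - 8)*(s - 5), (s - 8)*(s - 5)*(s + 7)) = s^2 - 13*s + 40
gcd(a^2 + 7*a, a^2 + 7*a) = a^2 + 7*a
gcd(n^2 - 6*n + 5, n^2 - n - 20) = n - 5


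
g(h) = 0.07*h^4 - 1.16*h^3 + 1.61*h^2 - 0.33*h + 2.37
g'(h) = 0.28*h^3 - 3.48*h^2 + 3.22*h - 0.33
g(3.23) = -13.37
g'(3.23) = -16.80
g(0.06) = 2.36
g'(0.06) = -0.15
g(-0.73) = 3.94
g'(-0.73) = -4.64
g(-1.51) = 10.90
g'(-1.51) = -14.09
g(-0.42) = 2.88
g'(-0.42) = -2.32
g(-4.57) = 178.75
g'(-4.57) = -114.45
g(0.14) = 2.35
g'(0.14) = 0.05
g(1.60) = 1.67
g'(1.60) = -2.94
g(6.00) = -101.49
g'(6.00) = -45.81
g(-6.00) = 403.59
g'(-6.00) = -205.41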